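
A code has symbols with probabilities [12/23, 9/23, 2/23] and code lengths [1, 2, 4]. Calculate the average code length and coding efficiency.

Average length L = Σ p_i × l_i = 1.6522 bits
Entropy H = 1.3258 bits
Efficiency η = H/L × 100% = 80.24%


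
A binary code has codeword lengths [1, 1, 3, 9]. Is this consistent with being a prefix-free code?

Kraft inequality: Σ 2^(-l_i) ≤ 1 for prefix-free code
Calculating: 2^(-1) + 2^(-1) + 2^(-3) + 2^(-9)
= 0.5 + 0.5 + 0.125 + 0.001953125
= 1.1270
Since 1.1270 > 1, prefix-free code does not exist


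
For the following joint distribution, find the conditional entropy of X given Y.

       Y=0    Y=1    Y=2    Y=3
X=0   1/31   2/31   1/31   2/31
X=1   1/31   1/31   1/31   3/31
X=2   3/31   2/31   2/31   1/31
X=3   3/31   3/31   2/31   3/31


H(X|Y) = Σ_y p(y) H(X|Y=y)
  p(Y=0) = 8/31, H(X|Y=0) = 1.8113
  p(Y=1) = 8/31, H(X|Y=1) = 1.9056
  p(Y=2) = 6/31, H(X|Y=2) = 1.9183
  p(Y=3) = 9/31, H(X|Y=3) = 1.8911
H(X|Y) = 0.2581×1.8113 + 0.2581×1.9056 + 0.1935×1.9183 + 0.2903×1.8911 = 1.8795 bits


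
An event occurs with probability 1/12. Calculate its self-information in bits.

Information content I(x) = -log₂(p(x))
I = -log₂(1/12) = -log₂(0.0833)
I = 3.5850 bits


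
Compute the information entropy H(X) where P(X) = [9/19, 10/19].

H(X) = -Σ p(x) log₂ p(x)
  -9/19 × log₂(9/19) = 0.5106
  -10/19 × log₂(10/19) = 0.4874
H(X) = 0.9980 bits


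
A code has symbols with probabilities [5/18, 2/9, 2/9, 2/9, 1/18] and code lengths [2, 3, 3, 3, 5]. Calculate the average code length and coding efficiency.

Average length L = Σ p_i × l_i = 2.8333 bits
Entropy H = 2.1916 bits
Efficiency η = H/L × 100% = 77.35%


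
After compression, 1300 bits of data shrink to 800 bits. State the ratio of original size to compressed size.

Compression ratio = Original / Compressed
= 1300 / 800 = 1.62:1


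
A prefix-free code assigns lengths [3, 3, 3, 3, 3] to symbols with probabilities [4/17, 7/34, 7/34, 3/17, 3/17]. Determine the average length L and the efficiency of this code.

Average length L = Σ p_i × l_i = 3.0000 bits
Entropy H = 2.3133 bits
Efficiency η = H/L × 100% = 77.11%


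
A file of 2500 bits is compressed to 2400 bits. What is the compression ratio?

Compression ratio = Original / Compressed
= 2500 / 2400 = 1.04:1


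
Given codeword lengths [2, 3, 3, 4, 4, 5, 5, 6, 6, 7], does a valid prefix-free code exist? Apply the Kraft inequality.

Kraft inequality: Σ 2^(-l_i) ≤ 1 for prefix-free code
Calculating: 2^(-2) + 2^(-3) + 2^(-3) + 2^(-4) + 2^(-4) + 2^(-5) + 2^(-5) + 2^(-6) + 2^(-6) + 2^(-7)
= 0.25 + 0.125 + 0.125 + 0.0625 + 0.0625 + 0.03125 + 0.03125 + 0.015625 + 0.015625 + 0.0078125
= 0.7266
Since 0.7266 ≤ 1, prefix-free code exists


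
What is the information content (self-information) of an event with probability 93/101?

Information content I(x) = -log₂(p(x))
I = -log₂(93/101) = -log₂(0.9208)
I = 0.1191 bits


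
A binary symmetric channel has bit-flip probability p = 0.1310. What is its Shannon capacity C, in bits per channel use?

For BSC with error probability p:
C = 1 - H(p) where H(p) is binary entropy
H(0.1310) = -0.1310 × log₂(0.1310) - 0.8690 × log₂(0.8690)
H(p) = 0.5602
C = 1 - 0.5602 = 0.4398 bits/use


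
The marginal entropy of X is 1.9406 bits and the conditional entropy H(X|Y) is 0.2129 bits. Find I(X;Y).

I(X;Y) = H(X) - H(X|Y)
I(X;Y) = 1.9406 - 0.2129 = 1.7277 bits


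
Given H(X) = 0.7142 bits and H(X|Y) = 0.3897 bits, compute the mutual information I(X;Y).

I(X;Y) = H(X) - H(X|Y)
I(X;Y) = 0.7142 - 0.3897 = 0.3245 bits


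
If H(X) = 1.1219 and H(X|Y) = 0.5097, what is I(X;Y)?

I(X;Y) = H(X) - H(X|Y)
I(X;Y) = 1.1219 - 0.5097 = 0.6122 bits


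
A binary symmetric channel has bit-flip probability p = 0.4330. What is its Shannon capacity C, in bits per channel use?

For BSC with error probability p:
C = 1 - H(p) where H(p) is binary entropy
H(0.4330) = -0.4330 × log₂(0.4330) - 0.5670 × log₂(0.5670)
H(p) = 0.9870
C = 1 - 0.9870 = 0.0130 bits/use


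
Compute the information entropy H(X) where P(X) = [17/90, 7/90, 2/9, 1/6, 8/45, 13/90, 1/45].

H(X) = -Σ p(x) log₂ p(x)
  -17/90 × log₂(17/90) = 0.4542
  -7/90 × log₂(7/90) = 0.2866
  -2/9 × log₂(2/9) = 0.4822
  -1/6 × log₂(1/6) = 0.4308
  -8/45 × log₂(8/45) = 0.4430
  -13/90 × log₂(13/90) = 0.4032
  -1/45 × log₂(1/45) = 0.1220
H(X) = 2.6220 bits


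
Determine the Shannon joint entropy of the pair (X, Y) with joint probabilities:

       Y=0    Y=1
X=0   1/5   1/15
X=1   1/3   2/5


H(X,Y) = -Σ p(x,y) log₂ p(x,y)
  p(0,0)=1/5: -0.2000 × log₂(0.2000) = 0.4644
  p(0,1)=1/15: -0.0667 × log₂(0.0667) = 0.2605
  p(1,0)=1/3: -0.3333 × log₂(0.3333) = 0.5283
  p(1,1)=2/5: -0.4000 × log₂(0.4000) = 0.5288
H(X,Y) = 1.7819 bits


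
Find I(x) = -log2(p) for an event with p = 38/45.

Information content I(x) = -log₂(p(x))
I = -log₂(38/45) = -log₂(0.8444)
I = 0.2439 bits


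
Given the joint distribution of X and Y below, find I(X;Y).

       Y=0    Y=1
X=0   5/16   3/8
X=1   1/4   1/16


H(X) = 0.8960, H(Y) = 0.9887, H(X,Y) = 1.8050
I(X;Y) = H(X) + H(Y) - H(X,Y) = 0.0797 bits


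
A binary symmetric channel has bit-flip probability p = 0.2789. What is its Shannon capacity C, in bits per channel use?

For BSC with error probability p:
C = 1 - H(p) where H(p) is binary entropy
H(0.2789) = -0.2789 × log₂(0.2789) - 0.7211 × log₂(0.7211)
H(p) = 0.8539
C = 1 - 0.8539 = 0.1461 bits/use


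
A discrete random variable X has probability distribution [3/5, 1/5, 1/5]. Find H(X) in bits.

H(X) = -Σ p(x) log₂ p(x)
  -3/5 × log₂(3/5) = 0.4422
  -1/5 × log₂(1/5) = 0.4644
  -1/5 × log₂(1/5) = 0.4644
H(X) = 1.3710 bits


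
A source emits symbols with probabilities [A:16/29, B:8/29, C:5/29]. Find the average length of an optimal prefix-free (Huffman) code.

Huffman tree construction:
Combine smallest probabilities repeatedly
Resulting codes:
  A: 1 (length 1)
  B: 01 (length 2)
  C: 00 (length 2)
Average length = Σ p(s) × length(s) = 1.4483 bits


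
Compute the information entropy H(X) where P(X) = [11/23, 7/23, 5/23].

H(X) = -Σ p(x) log₂ p(x)
  -11/23 × log₂(11/23) = 0.5089
  -7/23 × log₂(7/23) = 0.5223
  -5/23 × log₂(5/23) = 0.4786
H(X) = 1.5099 bits


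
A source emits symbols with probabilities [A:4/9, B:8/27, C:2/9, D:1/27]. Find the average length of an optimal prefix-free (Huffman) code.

Huffman tree construction:
Combine smallest probabilities repeatedly
Resulting codes:
  A: 0 (length 1)
  B: 11 (length 2)
  C: 101 (length 3)
  D: 100 (length 3)
Average length = Σ p(s) × length(s) = 1.8148 bits


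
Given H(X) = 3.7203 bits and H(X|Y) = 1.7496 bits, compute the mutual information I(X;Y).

I(X;Y) = H(X) - H(X|Y)
I(X;Y) = 3.7203 - 1.7496 = 1.9707 bits


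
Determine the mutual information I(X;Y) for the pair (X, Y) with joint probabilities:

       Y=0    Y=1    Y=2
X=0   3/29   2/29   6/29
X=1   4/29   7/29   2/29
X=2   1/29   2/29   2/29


H(X) = 1.4866, H(Y) = 1.5727, H(X,Y) = 2.9298
I(X;Y) = H(X) + H(Y) - H(X,Y) = 0.1295 bits


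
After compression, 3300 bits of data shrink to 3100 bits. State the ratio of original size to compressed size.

Compression ratio = Original / Compressed
= 3300 / 3100 = 1.06:1


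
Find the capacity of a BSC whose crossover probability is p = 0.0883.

For BSC with error probability p:
C = 1 - H(p) where H(p) is binary entropy
H(0.0883) = -0.0883 × log₂(0.0883) - 0.9117 × log₂(0.9117)
H(p) = 0.4308
C = 1 - 0.4308 = 0.5692 bits/use


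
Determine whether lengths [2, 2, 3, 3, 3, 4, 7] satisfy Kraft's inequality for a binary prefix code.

Kraft inequality: Σ 2^(-l_i) ≤ 1 for prefix-free code
Calculating: 2^(-2) + 2^(-2) + 2^(-3) + 2^(-3) + 2^(-3) + 2^(-4) + 2^(-7)
= 0.25 + 0.25 + 0.125 + 0.125 + 0.125 + 0.0625 + 0.0078125
= 0.9453
Since 0.9453 ≤ 1, prefix-free code exists


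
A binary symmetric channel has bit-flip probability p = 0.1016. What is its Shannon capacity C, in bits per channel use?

For BSC with error probability p:
C = 1 - H(p) where H(p) is binary entropy
H(0.1016) = -0.1016 × log₂(0.1016) - 0.8984 × log₂(0.8984)
H(p) = 0.4740
C = 1 - 0.4740 = 0.5260 bits/use


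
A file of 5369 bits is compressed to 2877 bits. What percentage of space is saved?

Space savings = (1 - Compressed/Original) × 100%
= (1 - 2877/5369) × 100%
= 46.41%


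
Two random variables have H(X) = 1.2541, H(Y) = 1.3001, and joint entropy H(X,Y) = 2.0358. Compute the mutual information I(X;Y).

I(X;Y) = H(X) + H(Y) - H(X,Y)
I(X;Y) = 1.2541 + 1.3001 - 2.0358 = 0.5184 bits


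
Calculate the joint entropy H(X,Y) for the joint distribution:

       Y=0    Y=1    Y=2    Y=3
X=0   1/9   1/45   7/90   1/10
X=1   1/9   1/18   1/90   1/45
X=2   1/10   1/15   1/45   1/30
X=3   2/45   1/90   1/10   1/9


H(X,Y) = -Σ p(x,y) log₂ p(x,y)
  p(0,0)=1/9: -0.1111 × log₂(0.1111) = 0.3522
  p(0,1)=1/45: -0.0222 × log₂(0.0222) = 0.1220
  p(0,2)=7/90: -0.0778 × log₂(0.0778) = 0.2866
  p(0,3)=1/10: -0.1000 × log₂(0.1000) = 0.3322
  p(1,0)=1/9: -0.1111 × log₂(0.1111) = 0.3522
  p(1,1)=1/18: -0.0556 × log₂(0.0556) = 0.2317
  p(1,2)=1/90: -0.0111 × log₂(0.0111) = 0.0721
  p(1,3)=1/45: -0.0222 × log₂(0.0222) = 0.1220
  p(2,0)=1/10: -0.1000 × log₂(0.1000) = 0.3322
  p(2,1)=1/15: -0.0667 × log₂(0.0667) = 0.2605
  p(2,2)=1/45: -0.0222 × log₂(0.0222) = 0.1220
  p(2,3)=1/30: -0.0333 × log₂(0.0333) = 0.1636
  p(3,0)=2/45: -0.0444 × log₂(0.0444) = 0.1996
  p(3,1)=1/90: -0.0111 × log₂(0.0111) = 0.0721
  p(3,2)=1/10: -0.1000 × log₂(0.1000) = 0.3322
  p(3,3)=1/9: -0.1111 × log₂(0.1111) = 0.3522
H(X,Y) = 3.7055 bits


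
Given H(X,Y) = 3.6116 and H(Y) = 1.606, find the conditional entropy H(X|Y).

Chain rule: H(X,Y) = H(X|Y) + H(Y)
H(X|Y) = H(X,Y) - H(Y) = 3.6116 - 1.606 = 2.0056 bits


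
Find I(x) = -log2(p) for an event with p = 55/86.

Information content I(x) = -log₂(p(x))
I = -log₂(55/86) = -log₂(0.6395)
I = 0.6449 bits


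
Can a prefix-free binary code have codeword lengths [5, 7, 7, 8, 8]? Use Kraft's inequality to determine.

Kraft inequality: Σ 2^(-l_i) ≤ 1 for prefix-free code
Calculating: 2^(-5) + 2^(-7) + 2^(-7) + 2^(-8) + 2^(-8)
= 0.03125 + 0.0078125 + 0.0078125 + 0.00390625 + 0.00390625
= 0.0547
Since 0.0547 ≤ 1, prefix-free code exists


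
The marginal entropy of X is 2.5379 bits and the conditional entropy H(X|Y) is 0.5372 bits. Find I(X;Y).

I(X;Y) = H(X) - H(X|Y)
I(X;Y) = 2.5379 - 0.5372 = 2.0007 bits


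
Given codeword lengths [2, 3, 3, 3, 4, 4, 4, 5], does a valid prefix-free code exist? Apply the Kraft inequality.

Kraft inequality: Σ 2^(-l_i) ≤ 1 for prefix-free code
Calculating: 2^(-2) + 2^(-3) + 2^(-3) + 2^(-3) + 2^(-4) + 2^(-4) + 2^(-4) + 2^(-5)
= 0.25 + 0.125 + 0.125 + 0.125 + 0.0625 + 0.0625 + 0.0625 + 0.03125
= 0.8438
Since 0.8438 ≤ 1, prefix-free code exists


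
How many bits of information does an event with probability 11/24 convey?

Information content I(x) = -log₂(p(x))
I = -log₂(11/24) = -log₂(0.4583)
I = 1.1255 bits


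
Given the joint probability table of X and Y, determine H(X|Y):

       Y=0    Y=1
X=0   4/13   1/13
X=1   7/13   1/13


H(X|Y) = Σ_y p(y) H(X|Y=y)
  p(Y=0) = 11/13, H(X|Y=0) = 0.9457
  p(Y=1) = 2/13, H(X|Y=1) = 1.0000
H(X|Y) = 0.8462×0.9457 + 0.1538×1.0000 = 0.9540 bits


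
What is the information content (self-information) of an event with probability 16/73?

Information content I(x) = -log₂(p(x))
I = -log₂(16/73) = -log₂(0.2192)
I = 2.1898 bits


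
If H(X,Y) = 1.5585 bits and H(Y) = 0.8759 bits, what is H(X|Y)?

Chain rule: H(X,Y) = H(X|Y) + H(Y)
H(X|Y) = H(X,Y) - H(Y) = 1.5585 - 0.8759 = 0.6826 bits


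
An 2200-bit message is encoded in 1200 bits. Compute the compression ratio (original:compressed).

Compression ratio = Original / Compressed
= 2200 / 1200 = 1.83:1


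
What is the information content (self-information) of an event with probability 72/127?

Information content I(x) = -log₂(p(x))
I = -log₂(72/127) = -log₂(0.5669)
I = 0.8188 bits


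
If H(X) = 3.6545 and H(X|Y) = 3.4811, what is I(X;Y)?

I(X;Y) = H(X) - H(X|Y)
I(X;Y) = 3.6545 - 3.4811 = 0.1734 bits


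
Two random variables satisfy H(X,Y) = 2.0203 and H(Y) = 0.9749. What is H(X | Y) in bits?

Chain rule: H(X,Y) = H(X|Y) + H(Y)
H(X|Y) = H(X,Y) - H(Y) = 2.0203 - 0.9749 = 1.0454 bits


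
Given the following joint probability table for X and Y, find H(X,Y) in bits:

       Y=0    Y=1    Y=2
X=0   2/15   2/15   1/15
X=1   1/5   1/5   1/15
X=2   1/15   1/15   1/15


H(X,Y) = -Σ p(x,y) log₂ p(x,y)
  p(0,0)=2/15: -0.1333 × log₂(0.1333) = 0.3876
  p(0,1)=2/15: -0.1333 × log₂(0.1333) = 0.3876
  p(0,2)=1/15: -0.0667 × log₂(0.0667) = 0.2605
  p(1,0)=1/5: -0.2000 × log₂(0.2000) = 0.4644
  p(1,1)=1/5: -0.2000 × log₂(0.2000) = 0.4644
  p(1,2)=1/15: -0.0667 × log₂(0.0667) = 0.2605
  p(2,0)=1/15: -0.0667 × log₂(0.0667) = 0.2605
  p(2,1)=1/15: -0.0667 × log₂(0.0667) = 0.2605
  p(2,2)=1/15: -0.0667 × log₂(0.0667) = 0.2605
H(X,Y) = 3.0062 bits


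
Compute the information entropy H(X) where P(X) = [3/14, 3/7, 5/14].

H(X) = -Σ p(x) log₂ p(x)
  -3/14 × log₂(3/14) = 0.4762
  -3/7 × log₂(3/7) = 0.5239
  -5/14 × log₂(5/14) = 0.5305
H(X) = 1.5306 bits


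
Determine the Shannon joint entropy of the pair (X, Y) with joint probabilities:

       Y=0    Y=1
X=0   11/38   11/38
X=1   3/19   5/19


H(X,Y) = -Σ p(x,y) log₂ p(x,y)
  p(0,0)=11/38: -0.2895 × log₂(0.2895) = 0.5177
  p(0,1)=11/38: -0.2895 × log₂(0.2895) = 0.5177
  p(1,0)=3/19: -0.1579 × log₂(0.1579) = 0.4205
  p(1,1)=5/19: -0.2632 × log₂(0.2632) = 0.5068
H(X,Y) = 1.9628 bits


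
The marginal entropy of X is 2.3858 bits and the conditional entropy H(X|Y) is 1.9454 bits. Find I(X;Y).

I(X;Y) = H(X) - H(X|Y)
I(X;Y) = 2.3858 - 1.9454 = 0.4404 bits


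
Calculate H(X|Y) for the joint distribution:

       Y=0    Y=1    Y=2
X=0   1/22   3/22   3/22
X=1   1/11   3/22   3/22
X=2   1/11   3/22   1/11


H(X|Y) = Σ_y p(y) H(X|Y=y)
  p(Y=0) = 5/22, H(X|Y=0) = 1.5219
  p(Y=1) = 9/22, H(X|Y=1) = 1.5850
  p(Y=2) = 4/11, H(X|Y=2) = 1.5613
H(X|Y) = 0.2273×1.5219 + 0.4091×1.5850 + 0.3636×1.5613 = 1.5620 bits


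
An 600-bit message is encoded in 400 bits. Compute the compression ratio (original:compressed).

Compression ratio = Original / Compressed
= 600 / 400 = 1.50:1


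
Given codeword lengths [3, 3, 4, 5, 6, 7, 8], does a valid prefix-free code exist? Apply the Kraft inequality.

Kraft inequality: Σ 2^(-l_i) ≤ 1 for prefix-free code
Calculating: 2^(-3) + 2^(-3) + 2^(-4) + 2^(-5) + 2^(-6) + 2^(-7) + 2^(-8)
= 0.125 + 0.125 + 0.0625 + 0.03125 + 0.015625 + 0.0078125 + 0.00390625
= 0.3711
Since 0.3711 ≤ 1, prefix-free code exists


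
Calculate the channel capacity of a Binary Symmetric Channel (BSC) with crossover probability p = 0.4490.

For BSC with error probability p:
C = 1 - H(p) where H(p) is binary entropy
H(0.4490) = -0.4490 × log₂(0.4490) - 0.5510 × log₂(0.5510)
H(p) = 0.9925
C = 1 - 0.9925 = 0.0075 bits/use


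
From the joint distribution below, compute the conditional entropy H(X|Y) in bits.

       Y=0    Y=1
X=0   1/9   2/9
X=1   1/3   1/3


H(X|Y) = Σ_y p(y) H(X|Y=y)
  p(Y=0) = 4/9, H(X|Y=0) = 0.8113
  p(Y=1) = 5/9, H(X|Y=1) = 0.9710
H(X|Y) = 0.4444×0.8113 + 0.5556×0.9710 = 0.9000 bits


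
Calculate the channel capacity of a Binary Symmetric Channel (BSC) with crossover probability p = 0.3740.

For BSC with error probability p:
C = 1 - H(p) where H(p) is binary entropy
H(0.3740) = -0.3740 × log₂(0.3740) - 0.6260 × log₂(0.6260)
H(p) = 0.9537
C = 1 - 0.9537 = 0.0463 bits/use


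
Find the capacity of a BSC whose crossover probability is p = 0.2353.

For BSC with error probability p:
C = 1 - H(p) where H(p) is binary entropy
H(0.2353) = -0.2353 × log₂(0.2353) - 0.7647 × log₂(0.7647)
H(p) = 0.7871
C = 1 - 0.7871 = 0.2129 bits/use


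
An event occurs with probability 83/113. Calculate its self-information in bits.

Information content I(x) = -log₂(p(x))
I = -log₂(83/113) = -log₂(0.7345)
I = 0.4451 bits


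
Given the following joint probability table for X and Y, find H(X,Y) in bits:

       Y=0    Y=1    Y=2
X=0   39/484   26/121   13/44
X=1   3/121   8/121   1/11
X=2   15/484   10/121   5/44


H(X,Y) = -Σ p(x,y) log₂ p(x,y)
  p(0,0)=39/484: -0.0806 × log₂(0.0806) = 0.2928
  p(0,1)=26/121: -0.2149 × log₂(0.2149) = 0.4767
  p(0,2)=13/44: -0.2955 × log₂(0.2955) = 0.5197
  p(1,0)=3/121: -0.0248 × log₂(0.0248) = 0.1322
  p(1,1)=8/121: -0.0661 × log₂(0.0661) = 0.2591
  p(1,2)=1/11: -0.0909 × log₂(0.0909) = 0.3145
  p(2,0)=15/484: -0.0310 × log₂(0.0310) = 0.1553
  p(2,1)=10/121: -0.0826 × log₂(0.0826) = 0.2973
  p(2,2)=5/44: -0.1136 × log₂(0.1136) = 0.3565
H(X,Y) = 2.8041 bits


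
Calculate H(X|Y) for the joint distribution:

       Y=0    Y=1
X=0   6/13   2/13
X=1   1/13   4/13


H(X|Y) = Σ_y p(y) H(X|Y=y)
  p(Y=0) = 7/13, H(X|Y=0) = 0.5917
  p(Y=1) = 6/13, H(X|Y=1) = 0.9183
H(X|Y) = 0.5385×0.5917 + 0.4615×0.9183 = 0.7424 bits


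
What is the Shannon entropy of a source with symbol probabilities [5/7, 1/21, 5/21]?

H(X) = -Σ p(x) log₂ p(x)
  -5/7 × log₂(5/7) = 0.3467
  -1/21 × log₂(1/21) = 0.2092
  -5/21 × log₂(5/21) = 0.4929
H(X) = 1.0488 bits


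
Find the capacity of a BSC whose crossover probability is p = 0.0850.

For BSC with error probability p:
C = 1 - H(p) where H(p) is binary entropy
H(0.0850) = -0.0850 × log₂(0.0850) - 0.9150 × log₂(0.9150)
H(p) = 0.4196
C = 1 - 0.4196 = 0.5804 bits/use


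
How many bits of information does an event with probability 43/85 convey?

Information content I(x) = -log₂(p(x))
I = -log₂(43/85) = -log₂(0.5059)
I = 0.9831 bits


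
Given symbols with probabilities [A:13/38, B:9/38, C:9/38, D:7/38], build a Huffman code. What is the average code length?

Huffman tree construction:
Combine smallest probabilities repeatedly
Resulting codes:
  A: 11 (length 2)
  B: 01 (length 2)
  C: 10 (length 2)
  D: 00 (length 2)
Average length = Σ p(s) × length(s) = 2.0000 bits


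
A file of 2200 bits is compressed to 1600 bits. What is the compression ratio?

Compression ratio = Original / Compressed
= 2200 / 1600 = 1.38:1


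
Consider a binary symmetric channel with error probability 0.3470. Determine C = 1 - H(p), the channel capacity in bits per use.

For BSC with error probability p:
C = 1 - H(p) where H(p) is binary entropy
H(0.3470) = -0.3470 × log₂(0.3470) - 0.6530 × log₂(0.6530)
H(p) = 0.9314
C = 1 - 0.9314 = 0.0686 bits/use


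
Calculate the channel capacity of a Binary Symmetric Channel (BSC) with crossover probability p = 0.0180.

For BSC with error probability p:
C = 1 - H(p) where H(p) is binary entropy
H(0.0180) = -0.0180 × log₂(0.0180) - 0.9820 × log₂(0.9820)
H(p) = 0.1301
C = 1 - 0.1301 = 0.8699 bits/use


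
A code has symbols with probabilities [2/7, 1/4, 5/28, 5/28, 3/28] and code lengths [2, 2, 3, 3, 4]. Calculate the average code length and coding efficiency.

Average length L = Σ p_i × l_i = 2.5714 bits
Entropy H = 2.2493 bits
Efficiency η = H/L × 100% = 87.47%


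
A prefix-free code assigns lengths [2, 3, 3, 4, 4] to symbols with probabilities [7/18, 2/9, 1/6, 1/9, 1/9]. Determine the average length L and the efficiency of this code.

Average length L = Σ p_i × l_i = 2.8333 bits
Entropy H = 2.1473 bits
Efficiency η = H/L × 100% = 75.79%


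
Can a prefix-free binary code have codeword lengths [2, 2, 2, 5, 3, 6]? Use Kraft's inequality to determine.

Kraft inequality: Σ 2^(-l_i) ≤ 1 for prefix-free code
Calculating: 2^(-2) + 2^(-2) + 2^(-2) + 2^(-5) + 2^(-3) + 2^(-6)
= 0.25 + 0.25 + 0.25 + 0.03125 + 0.125 + 0.015625
= 0.9219
Since 0.9219 ≤ 1, prefix-free code exists


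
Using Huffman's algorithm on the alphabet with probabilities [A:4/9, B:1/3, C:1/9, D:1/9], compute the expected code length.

Huffman tree construction:
Combine smallest probabilities repeatedly
Resulting codes:
  A: 0 (length 1)
  B: 11 (length 2)
  C: 100 (length 3)
  D: 101 (length 3)
Average length = Σ p(s) × length(s) = 1.7778 bits


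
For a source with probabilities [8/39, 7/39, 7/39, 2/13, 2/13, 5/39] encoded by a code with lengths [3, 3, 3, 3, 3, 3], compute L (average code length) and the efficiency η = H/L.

Average length L = Σ p_i × l_i = 3.0000 bits
Entropy H = 2.5692 bits
Efficiency η = H/L × 100% = 85.64%


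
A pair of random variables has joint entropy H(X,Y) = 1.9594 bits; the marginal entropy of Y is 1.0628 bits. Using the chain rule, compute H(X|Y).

Chain rule: H(X,Y) = H(X|Y) + H(Y)
H(X|Y) = H(X,Y) - H(Y) = 1.9594 - 1.0628 = 0.8966 bits


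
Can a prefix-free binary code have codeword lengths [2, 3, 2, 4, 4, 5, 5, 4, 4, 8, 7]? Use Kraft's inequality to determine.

Kraft inequality: Σ 2^(-l_i) ≤ 1 for prefix-free code
Calculating: 2^(-2) + 2^(-3) + 2^(-2) + 2^(-4) + 2^(-4) + 2^(-5) + 2^(-5) + 2^(-4) + 2^(-4) + 2^(-8) + 2^(-7)
= 0.25 + 0.125 + 0.25 + 0.0625 + 0.0625 + 0.03125 + 0.03125 + 0.0625 + 0.0625 + 0.00390625 + 0.0078125
= 0.9492
Since 0.9492 ≤ 1, prefix-free code exists


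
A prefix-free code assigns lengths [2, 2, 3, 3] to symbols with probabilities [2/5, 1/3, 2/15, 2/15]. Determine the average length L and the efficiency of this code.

Average length L = Σ p_i × l_i = 2.2667 bits
Entropy H = 1.8323 bits
Efficiency η = H/L × 100% = 80.84%


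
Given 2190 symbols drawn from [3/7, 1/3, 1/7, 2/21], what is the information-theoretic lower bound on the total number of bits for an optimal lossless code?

Entropy H = 1.7763 bits/symbol
Minimum bits = H × n = 1.7763 × 2190
= 3890.17 bits


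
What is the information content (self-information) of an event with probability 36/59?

Information content I(x) = -log₂(p(x))
I = -log₂(36/59) = -log₂(0.6102)
I = 0.7127 bits


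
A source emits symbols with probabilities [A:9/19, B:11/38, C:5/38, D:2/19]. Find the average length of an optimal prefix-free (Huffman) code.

Huffman tree construction:
Combine smallest probabilities repeatedly
Resulting codes:
  A: 0 (length 1)
  B: 11 (length 2)
  C: 101 (length 3)
  D: 100 (length 3)
Average length = Σ p(s) × length(s) = 1.7632 bits


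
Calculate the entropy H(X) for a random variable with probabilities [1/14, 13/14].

H(X) = -Σ p(x) log₂ p(x)
  -1/14 × log₂(1/14) = 0.2720
  -13/14 × log₂(13/14) = 0.0993
H(X) = 0.3712 bits


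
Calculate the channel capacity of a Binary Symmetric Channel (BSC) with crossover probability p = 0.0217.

For BSC with error probability p:
C = 1 - H(p) where H(p) is binary entropy
H(0.0217) = -0.0217 × log₂(0.0217) - 0.9783 × log₂(0.9783)
H(p) = 0.1509
C = 1 - 0.1509 = 0.8491 bits/use


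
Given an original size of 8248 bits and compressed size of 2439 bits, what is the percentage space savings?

Space savings = (1 - Compressed/Original) × 100%
= (1 - 2439/8248) × 100%
= 70.43%


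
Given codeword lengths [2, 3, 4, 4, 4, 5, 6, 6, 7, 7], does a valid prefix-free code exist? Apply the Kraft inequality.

Kraft inequality: Σ 2^(-l_i) ≤ 1 for prefix-free code
Calculating: 2^(-2) + 2^(-3) + 2^(-4) + 2^(-4) + 2^(-4) + 2^(-5) + 2^(-6) + 2^(-6) + 2^(-7) + 2^(-7)
= 0.25 + 0.125 + 0.0625 + 0.0625 + 0.0625 + 0.03125 + 0.015625 + 0.015625 + 0.0078125 + 0.0078125
= 0.6406
Since 0.6406 ≤ 1, prefix-free code exists


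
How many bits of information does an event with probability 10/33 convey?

Information content I(x) = -log₂(p(x))
I = -log₂(10/33) = -log₂(0.3030)
I = 1.7225 bits


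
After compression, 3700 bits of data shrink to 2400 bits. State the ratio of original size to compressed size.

Compression ratio = Original / Compressed
= 3700 / 2400 = 1.54:1


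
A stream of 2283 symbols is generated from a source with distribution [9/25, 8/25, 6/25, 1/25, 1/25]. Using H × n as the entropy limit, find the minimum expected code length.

Entropy H = 1.9223 bits/symbol
Minimum bits = H × n = 1.9223 × 2283
= 4388.59 bits


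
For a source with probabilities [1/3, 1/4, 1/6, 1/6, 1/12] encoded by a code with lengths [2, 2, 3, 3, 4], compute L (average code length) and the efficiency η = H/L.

Average length L = Σ p_i × l_i = 2.5000 bits
Entropy H = 2.1887 bits
Efficiency η = H/L × 100% = 87.55%


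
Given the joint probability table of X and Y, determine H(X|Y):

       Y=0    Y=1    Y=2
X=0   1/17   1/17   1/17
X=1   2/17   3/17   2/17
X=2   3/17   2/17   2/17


H(X|Y) = Σ_y p(y) H(X|Y=y)
  p(Y=0) = 6/17, H(X|Y=0) = 1.4591
  p(Y=1) = 6/17, H(X|Y=1) = 1.4591
  p(Y=2) = 5/17, H(X|Y=2) = 1.5219
H(X|Y) = 0.3529×1.4591 + 0.3529×1.4591 + 0.2941×1.5219 = 1.4776 bits


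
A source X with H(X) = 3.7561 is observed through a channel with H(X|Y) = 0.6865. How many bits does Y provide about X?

I(X;Y) = H(X) - H(X|Y)
I(X;Y) = 3.7561 - 0.6865 = 3.0696 bits


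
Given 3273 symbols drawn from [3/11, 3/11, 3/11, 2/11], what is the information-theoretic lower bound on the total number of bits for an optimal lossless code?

Entropy H = 1.9808 bits/symbol
Minimum bits = H × n = 1.9808 × 3273
= 6483.24 bits


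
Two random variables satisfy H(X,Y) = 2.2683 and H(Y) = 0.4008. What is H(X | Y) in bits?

Chain rule: H(X,Y) = H(X|Y) + H(Y)
H(X|Y) = H(X,Y) - H(Y) = 2.2683 - 0.4008 = 1.8675 bits


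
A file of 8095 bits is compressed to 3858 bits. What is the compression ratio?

Compression ratio = Original / Compressed
= 8095 / 3858 = 2.10:1


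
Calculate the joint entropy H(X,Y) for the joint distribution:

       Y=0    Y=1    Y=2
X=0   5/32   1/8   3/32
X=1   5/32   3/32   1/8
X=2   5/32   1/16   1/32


H(X,Y) = -Σ p(x,y) log₂ p(x,y)
  p(0,0)=5/32: -0.1562 × log₂(0.1562) = 0.4184
  p(0,1)=1/8: -0.1250 × log₂(0.1250) = 0.3750
  p(0,2)=3/32: -0.0938 × log₂(0.0938) = 0.3202
  p(1,0)=5/32: -0.1562 × log₂(0.1562) = 0.4184
  p(1,1)=3/32: -0.0938 × log₂(0.0938) = 0.3202
  p(1,2)=1/8: -0.1250 × log₂(0.1250) = 0.3750
  p(2,0)=5/32: -0.1562 × log₂(0.1562) = 0.4184
  p(2,1)=1/16: -0.0625 × log₂(0.0625) = 0.2500
  p(2,2)=1/32: -0.0312 × log₂(0.0312) = 0.1562
H(X,Y) = 3.0519 bits


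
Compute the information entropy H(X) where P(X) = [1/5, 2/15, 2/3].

H(X) = -Σ p(x) log₂ p(x)
  -1/5 × log₂(1/5) = 0.4644
  -2/15 × log₂(2/15) = 0.3876
  -2/3 × log₂(2/3) = 0.3900
H(X) = 1.2419 bits


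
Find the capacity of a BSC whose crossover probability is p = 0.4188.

For BSC with error probability p:
C = 1 - H(p) where H(p) is binary entropy
H(0.4188) = -0.4188 × log₂(0.4188) - 0.5812 × log₂(0.5812)
H(p) = 0.9809
C = 1 - 0.9809 = 0.0191 bits/use


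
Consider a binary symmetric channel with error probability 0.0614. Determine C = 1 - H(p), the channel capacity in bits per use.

For BSC with error probability p:
C = 1 - H(p) where H(p) is binary entropy
H(0.0614) = -0.0614 × log₂(0.0614) - 0.9386 × log₂(0.9386)
H(p) = 0.3330
C = 1 - 0.3330 = 0.6670 bits/use


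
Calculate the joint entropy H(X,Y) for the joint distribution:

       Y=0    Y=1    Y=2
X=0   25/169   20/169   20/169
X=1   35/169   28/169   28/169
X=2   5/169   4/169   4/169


H(X,Y) = -Σ p(x,y) log₂ p(x,y)
  p(0,0)=25/169: -0.1479 × log₂(0.1479) = 0.4078
  p(0,1)=20/169: -0.1183 × log₂(0.1183) = 0.3644
  p(0,2)=20/169: -0.1183 × log₂(0.1183) = 0.3644
  p(1,0)=35/169: -0.2071 × log₂(0.2071) = 0.4704
  p(1,1)=28/169: -0.1657 × log₂(0.1657) = 0.4297
  p(1,2)=28/169: -0.1657 × log₂(0.1657) = 0.4297
  p(2,0)=5/169: -0.0296 × log₂(0.0296) = 0.1503
  p(2,1)=4/169: -0.0237 × log₂(0.0237) = 0.1278
  p(2,2)=4/169: -0.0237 × log₂(0.0237) = 0.1278
H(X,Y) = 2.8724 bits


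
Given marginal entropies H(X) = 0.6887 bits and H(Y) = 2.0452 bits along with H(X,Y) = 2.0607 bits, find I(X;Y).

I(X;Y) = H(X) + H(Y) - H(X,Y)
I(X;Y) = 0.6887 + 2.0452 - 2.0607 = 0.6732 bits


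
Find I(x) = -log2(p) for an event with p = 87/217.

Information content I(x) = -log₂(p(x))
I = -log₂(87/217) = -log₂(0.4009)
I = 1.3186 bits


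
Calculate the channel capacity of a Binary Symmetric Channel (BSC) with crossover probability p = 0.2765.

For BSC with error probability p:
C = 1 - H(p) where H(p) is binary entropy
H(0.2765) = -0.2765 × log₂(0.2765) - 0.7235 × log₂(0.7235)
H(p) = 0.8506
C = 1 - 0.8506 = 0.1494 bits/use


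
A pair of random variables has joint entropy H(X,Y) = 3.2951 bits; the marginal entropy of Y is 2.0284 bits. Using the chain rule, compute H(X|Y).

Chain rule: H(X,Y) = H(X|Y) + H(Y)
H(X|Y) = H(X,Y) - H(Y) = 3.2951 - 2.0284 = 1.2667 bits


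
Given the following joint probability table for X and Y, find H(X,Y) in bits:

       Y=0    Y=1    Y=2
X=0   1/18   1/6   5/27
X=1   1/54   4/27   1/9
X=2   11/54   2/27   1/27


H(X,Y) = -Σ p(x,y) log₂ p(x,y)
  p(0,0)=1/18: -0.0556 × log₂(0.0556) = 0.2317
  p(0,1)=1/6: -0.1667 × log₂(0.1667) = 0.4308
  p(0,2)=5/27: -0.1852 × log₂(0.1852) = 0.4505
  p(1,0)=1/54: -0.0185 × log₂(0.0185) = 0.1066
  p(1,1)=4/27: -0.1481 × log₂(0.1481) = 0.4081
  p(1,2)=1/9: -0.1111 × log₂(0.1111) = 0.3522
  p(2,0)=11/54: -0.2037 × log₂(0.2037) = 0.4676
  p(2,1)=2/27: -0.0741 × log₂(0.0741) = 0.2781
  p(2,2)=1/27: -0.0370 × log₂(0.0370) = 0.1761
H(X,Y) = 2.9018 bits


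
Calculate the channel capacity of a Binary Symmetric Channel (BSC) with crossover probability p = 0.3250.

For BSC with error probability p:
C = 1 - H(p) where H(p) is binary entropy
H(0.3250) = -0.3250 × log₂(0.3250) - 0.6750 × log₂(0.6750)
H(p) = 0.9097
C = 1 - 0.9097 = 0.0903 bits/use


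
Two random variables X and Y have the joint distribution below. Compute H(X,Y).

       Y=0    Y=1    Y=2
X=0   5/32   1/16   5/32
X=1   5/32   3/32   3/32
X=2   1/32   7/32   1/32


H(X,Y) = -Σ p(x,y) log₂ p(x,y)
  p(0,0)=5/32: -0.1562 × log₂(0.1562) = 0.4184
  p(0,1)=1/16: -0.0625 × log₂(0.0625) = 0.2500
  p(0,2)=5/32: -0.1562 × log₂(0.1562) = 0.4184
  p(1,0)=5/32: -0.1562 × log₂(0.1562) = 0.4184
  p(1,1)=3/32: -0.0938 × log₂(0.0938) = 0.3202
  p(1,2)=3/32: -0.0938 × log₂(0.0938) = 0.3202
  p(2,0)=1/32: -0.0312 × log₂(0.0312) = 0.1562
  p(2,1)=7/32: -0.2188 × log₂(0.2188) = 0.4796
  p(2,2)=1/32: -0.0312 × log₂(0.0312) = 0.1562
H(X,Y) = 2.9378 bits


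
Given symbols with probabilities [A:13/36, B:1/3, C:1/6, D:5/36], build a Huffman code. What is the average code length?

Huffman tree construction:
Combine smallest probabilities repeatedly
Resulting codes:
  A: 0 (length 1)
  B: 11 (length 2)
  C: 101 (length 3)
  D: 100 (length 3)
Average length = Σ p(s) × length(s) = 1.9444 bits


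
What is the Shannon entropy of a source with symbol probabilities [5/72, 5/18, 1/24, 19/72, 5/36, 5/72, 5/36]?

H(X) = -Σ p(x) log₂ p(x)
  -5/72 × log₂(5/72) = 0.2672
  -5/18 × log₂(5/18) = 0.5133
  -1/24 × log₂(1/24) = 0.1910
  -19/72 × log₂(19/72) = 0.5072
  -5/36 × log₂(5/36) = 0.3956
  -5/72 × log₂(5/72) = 0.2672
  -5/36 × log₂(5/36) = 0.3956
H(X) = 2.5371 bits


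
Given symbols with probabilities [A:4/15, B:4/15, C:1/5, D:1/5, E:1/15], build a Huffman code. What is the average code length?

Huffman tree construction:
Combine smallest probabilities repeatedly
Resulting codes:
  A: 01 (length 2)
  B: 10 (length 2)
  C: 111 (length 3)
  D: 00 (length 2)
  E: 110 (length 3)
Average length = Σ p(s) × length(s) = 2.2667 bits


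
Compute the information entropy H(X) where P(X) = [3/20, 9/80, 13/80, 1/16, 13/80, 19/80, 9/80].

H(X) = -Σ p(x) log₂ p(x)
  -3/20 × log₂(3/20) = 0.4105
  -9/80 × log₂(9/80) = 0.3546
  -13/80 × log₂(13/80) = 0.4260
  -1/16 × log₂(1/16) = 0.2500
  -13/80 × log₂(13/80) = 0.4260
  -19/80 × log₂(19/80) = 0.4926
  -9/80 × log₂(9/80) = 0.3546
H(X) = 2.7143 bits


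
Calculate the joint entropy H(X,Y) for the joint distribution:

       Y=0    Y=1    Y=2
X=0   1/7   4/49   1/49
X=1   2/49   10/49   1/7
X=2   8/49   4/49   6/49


H(X,Y) = -Σ p(x,y) log₂ p(x,y)
  p(0,0)=1/7: -0.1429 × log₂(0.1429) = 0.4011
  p(0,1)=4/49: -0.0816 × log₂(0.0816) = 0.2951
  p(0,2)=1/49: -0.0204 × log₂(0.0204) = 0.1146
  p(1,0)=2/49: -0.0408 × log₂(0.0408) = 0.1884
  p(1,1)=10/49: -0.2041 × log₂(0.2041) = 0.4679
  p(1,2)=1/7: -0.1429 × log₂(0.1429) = 0.4011
  p(2,0)=8/49: -0.1633 × log₂(0.1633) = 0.4269
  p(2,1)=4/49: -0.0816 × log₂(0.0816) = 0.2951
  p(2,2)=6/49: -0.1224 × log₂(0.1224) = 0.3710
H(X,Y) = 2.9610 bits


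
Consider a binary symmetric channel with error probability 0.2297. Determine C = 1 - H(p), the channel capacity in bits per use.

For BSC with error probability p:
C = 1 - H(p) where H(p) is binary entropy
H(0.2297) = -0.2297 × log₂(0.2297) - 0.7703 × log₂(0.7703)
H(p) = 0.7775
C = 1 - 0.7775 = 0.2225 bits/use


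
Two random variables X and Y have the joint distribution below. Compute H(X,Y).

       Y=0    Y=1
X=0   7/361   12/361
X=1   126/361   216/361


H(X,Y) = -Σ p(x,y) log₂ p(x,y)
  p(0,0)=7/361: -0.0194 × log₂(0.0194) = 0.1103
  p(0,1)=12/361: -0.0332 × log₂(0.0332) = 0.1632
  p(1,0)=126/361: -0.3490 × log₂(0.3490) = 0.5300
  p(1,1)=216/361: -0.5983 × log₂(0.5983) = 0.4433
H(X,Y) = 1.2469 bits


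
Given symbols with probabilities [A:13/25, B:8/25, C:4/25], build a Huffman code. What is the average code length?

Huffman tree construction:
Combine smallest probabilities repeatedly
Resulting codes:
  A: 1 (length 1)
  B: 01 (length 2)
  C: 00 (length 2)
Average length = Σ p(s) × length(s) = 1.4800 bits


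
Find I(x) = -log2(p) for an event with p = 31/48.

Information content I(x) = -log₂(p(x))
I = -log₂(31/48) = -log₂(0.6458)
I = 0.6308 bits


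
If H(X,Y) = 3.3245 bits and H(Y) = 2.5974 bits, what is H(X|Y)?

Chain rule: H(X,Y) = H(X|Y) + H(Y)
H(X|Y) = H(X,Y) - H(Y) = 3.3245 - 2.5974 = 0.7271 bits


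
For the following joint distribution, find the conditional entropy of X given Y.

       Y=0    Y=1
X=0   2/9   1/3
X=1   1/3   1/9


H(X|Y) = Σ_y p(y) H(X|Y=y)
  p(Y=0) = 5/9, H(X|Y=0) = 0.9710
  p(Y=1) = 4/9, H(X|Y=1) = 0.8113
H(X|Y) = 0.5556×0.9710 + 0.4444×0.8113 = 0.9000 bits


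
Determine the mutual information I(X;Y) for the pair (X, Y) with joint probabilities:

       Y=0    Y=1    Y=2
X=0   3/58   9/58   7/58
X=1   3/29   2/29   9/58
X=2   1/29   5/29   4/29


H(X) = 1.5845, H(Y) = 1.5108, H(X,Y) = 3.0270
I(X;Y) = H(X) + H(Y) - H(X,Y) = 0.0683 bits


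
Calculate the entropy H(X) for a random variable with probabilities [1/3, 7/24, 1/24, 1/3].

H(X) = -Σ p(x) log₂ p(x)
  -1/3 × log₂(1/3) = 0.5283
  -7/24 × log₂(7/24) = 0.5185
  -1/24 × log₂(1/24) = 0.1910
  -1/3 × log₂(1/3) = 0.5283
H(X) = 1.7662 bits


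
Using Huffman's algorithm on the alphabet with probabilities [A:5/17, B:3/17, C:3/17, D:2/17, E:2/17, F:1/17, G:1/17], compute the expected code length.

Huffman tree construction:
Combine smallest probabilities repeatedly
Resulting codes:
  A: 10 (length 2)
  B: 111 (length 3)
  C: 00 (length 2)
  D: 010 (length 3)
  E: 011 (length 3)
  F: 1100 (length 4)
  G: 1101 (length 4)
Average length = Σ p(s) × length(s) = 2.6471 bits


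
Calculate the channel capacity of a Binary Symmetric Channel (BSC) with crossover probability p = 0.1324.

For BSC with error probability p:
C = 1 - H(p) where H(p) is binary entropy
H(0.1324) = -0.1324 × log₂(0.1324) - 0.8676 × log₂(0.8676)
H(p) = 0.5640
C = 1 - 0.5640 = 0.4360 bits/use


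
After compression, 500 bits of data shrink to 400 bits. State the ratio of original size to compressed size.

Compression ratio = Original / Compressed
= 500 / 400 = 1.25:1


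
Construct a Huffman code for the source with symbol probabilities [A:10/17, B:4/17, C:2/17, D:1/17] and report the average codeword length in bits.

Huffman tree construction:
Combine smallest probabilities repeatedly
Resulting codes:
  A: 1 (length 1)
  B: 01 (length 2)
  C: 001 (length 3)
  D: 000 (length 3)
Average length = Σ p(s) × length(s) = 1.5882 bits


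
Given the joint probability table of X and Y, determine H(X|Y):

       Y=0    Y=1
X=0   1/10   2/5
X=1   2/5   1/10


H(X|Y) = Σ_y p(y) H(X|Y=y)
  p(Y=0) = 1/2, H(X|Y=0) = 0.7219
  p(Y=1) = 1/2, H(X|Y=1) = 0.7219
H(X|Y) = 0.5000×0.7219 + 0.5000×0.7219 = 0.7219 bits


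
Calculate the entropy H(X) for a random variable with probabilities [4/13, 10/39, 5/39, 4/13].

H(X) = -Σ p(x) log₂ p(x)
  -4/13 × log₂(4/13) = 0.5232
  -10/39 × log₂(10/39) = 0.5035
  -5/39 × log₂(5/39) = 0.3799
  -4/13 × log₂(4/13) = 0.5232
H(X) = 1.9298 bits


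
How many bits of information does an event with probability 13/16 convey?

Information content I(x) = -log₂(p(x))
I = -log₂(13/16) = -log₂(0.8125)
I = 0.2996 bits


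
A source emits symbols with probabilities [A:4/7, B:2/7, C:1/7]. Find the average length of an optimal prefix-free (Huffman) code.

Huffman tree construction:
Combine smallest probabilities repeatedly
Resulting codes:
  A: 1 (length 1)
  B: 01 (length 2)
  C: 00 (length 2)
Average length = Σ p(s) × length(s) = 1.4286 bits


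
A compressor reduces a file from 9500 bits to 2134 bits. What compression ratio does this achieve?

Compression ratio = Original / Compressed
= 9500 / 2134 = 4.45:1


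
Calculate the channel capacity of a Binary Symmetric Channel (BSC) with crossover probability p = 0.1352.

For BSC with error probability p:
C = 1 - H(p) where H(p) is binary entropy
H(0.1352) = -0.1352 × log₂(0.1352) - 0.8648 × log₂(0.8648)
H(p) = 0.5715
C = 1 - 0.5715 = 0.4285 bits/use


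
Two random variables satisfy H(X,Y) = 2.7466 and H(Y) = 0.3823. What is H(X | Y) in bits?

Chain rule: H(X,Y) = H(X|Y) + H(Y)
H(X|Y) = H(X,Y) - H(Y) = 2.7466 - 0.3823 = 2.3643 bits


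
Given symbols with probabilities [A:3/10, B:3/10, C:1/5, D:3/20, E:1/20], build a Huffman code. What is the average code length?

Huffman tree construction:
Combine smallest probabilities repeatedly
Resulting codes:
  A: 10 (length 2)
  B: 11 (length 2)
  C: 00 (length 2)
  D: 011 (length 3)
  E: 010 (length 3)
Average length = Σ p(s) × length(s) = 2.2000 bits


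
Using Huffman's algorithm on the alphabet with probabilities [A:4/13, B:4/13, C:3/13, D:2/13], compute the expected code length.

Huffman tree construction:
Combine smallest probabilities repeatedly
Resulting codes:
  A: 10 (length 2)
  B: 11 (length 2)
  C: 01 (length 2)
  D: 00 (length 2)
Average length = Σ p(s) × length(s) = 2.0000 bits


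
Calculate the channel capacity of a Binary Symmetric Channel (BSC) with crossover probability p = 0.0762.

For BSC with error probability p:
C = 1 - H(p) where H(p) is binary entropy
H(0.0762) = -0.0762 × log₂(0.0762) - 0.9238 × log₂(0.9238)
H(p) = 0.3886
C = 1 - 0.3886 = 0.6114 bits/use


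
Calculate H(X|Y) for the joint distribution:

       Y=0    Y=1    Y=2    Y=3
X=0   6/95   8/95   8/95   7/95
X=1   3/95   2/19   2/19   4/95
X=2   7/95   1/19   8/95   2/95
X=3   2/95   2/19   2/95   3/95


H(X|Y) = Σ_y p(y) H(X|Y=y)
  p(Y=0) = 18/95, H(X|Y=0) = 1.8413
  p(Y=1) = 33/95, H(X|Y=1) = 1.9520
  p(Y=2) = 28/95, H(X|Y=2) = 1.8352
  p(Y=3) = 16/95, H(X|Y=3) = 1.8496
H(X|Y) = 0.1895×1.8413 + 0.3474×1.9520 + 0.2947×1.8352 + 0.1684×1.8496 = 1.8794 bits


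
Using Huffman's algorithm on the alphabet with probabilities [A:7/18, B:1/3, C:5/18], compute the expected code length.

Huffman tree construction:
Combine smallest probabilities repeatedly
Resulting codes:
  A: 0 (length 1)
  B: 11 (length 2)
  C: 10 (length 2)
Average length = Σ p(s) × length(s) = 1.6111 bits
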